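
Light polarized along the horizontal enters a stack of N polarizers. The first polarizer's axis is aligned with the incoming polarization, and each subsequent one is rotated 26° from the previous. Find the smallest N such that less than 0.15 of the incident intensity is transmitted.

First polarizer is aligned with the polarization: full transmission.
Each further stage multiplies by cos²(26°) = 0.8078.
After N polarizers: T = 0.8078^(N−1). Require T < 0.15 ⇒ N−1 > ln(0.15)/ln(0.8078) = 8.89, so N−1 ≥ 9 and N = 10.
Check: N=10 gives T = 0.1465 < 0.15; N=9 gives T = 0.1814.

N = 10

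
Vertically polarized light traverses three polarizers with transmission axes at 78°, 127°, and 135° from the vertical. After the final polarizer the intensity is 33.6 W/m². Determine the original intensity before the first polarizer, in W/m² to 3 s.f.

I₀ ≈ 1840 W/m²

By Malus's law, I₁ = I₀ cos²(78° − 0°) = I₀ cos²(78°) = 0.04323 I₀.
I₂ = I₁ cos²(127° − 78°) = 0.04323 I₀ · cos²(49°) = 0.01861 I₀.
I₃ = I₂ cos²(135° − 127°) = 0.01861 I₀ · cos²(8°) = 0.01825 I₀.
So 33.6 W/m² = 0.01825 I₀, giving I₀ = 33.6/0.01825 = 1842 W/m².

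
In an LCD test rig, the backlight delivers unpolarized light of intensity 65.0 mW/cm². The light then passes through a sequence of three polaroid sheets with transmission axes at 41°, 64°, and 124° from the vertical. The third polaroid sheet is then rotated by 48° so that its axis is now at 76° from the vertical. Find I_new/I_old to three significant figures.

Before rotation:
Unpolarized light through the first polarizer → I₁ = ½ I₀, now polarized at 41°.
I₂ = I₁ cos²(64° − 41°) = 0.5 I₀ · cos²(23°) = 0.4237 I₀.
I₃ = I₂ cos²(124° − 64°) = 0.4237 I₀ · cos²(60°) = 0.1059 I₀.
After rotation:
Unpolarized light through the first polarizer → I₁ = ½ I₀, now polarized at 41°.
I₂ = I₁ cos²(64° − 41°) = 0.5 I₀ · cos²(23°) = 0.4237 I₀.
I₃ = I₂ cos²(76° − 64°) = 0.4237 I₀ · cos²(12°) = 0.4054 I₀.
Ratio = 0.4054 / 0.1059 = 3.827.

I_new/I_old ≈ 3.83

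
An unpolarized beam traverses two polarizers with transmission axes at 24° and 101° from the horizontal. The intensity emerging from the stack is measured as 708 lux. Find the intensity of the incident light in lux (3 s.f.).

Unpolarized light through the first polarizer → I₁ = ½ I₀, now polarized at 24°.
I₂ = I₁ cos²(101° − 24°) = 0.5 I₀ · cos²(77°) = 0.0253 I₀.
So 708 lux = 0.0253 I₀, giving I₀ = 708/0.0253 = 2.798e+04 lux.

I₀ ≈ 2.80e4 lux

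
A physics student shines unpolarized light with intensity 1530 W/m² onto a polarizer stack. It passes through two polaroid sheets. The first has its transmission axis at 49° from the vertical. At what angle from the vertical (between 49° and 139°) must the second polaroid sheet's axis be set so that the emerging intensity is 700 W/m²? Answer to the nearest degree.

Unpolarized light through the first polarizer → I₁ = ½ I₀, now polarized at 49°.
Target fraction: 700 / 1530 W/m² = 0.4575 of I₀.
Need I₂/I₀ = 0.4575, so cos²(θ − 49°) = 0.4575 / 0.5 = 0.915.
θ − 49° = arccos(√0.915) = 16.9°, giving θ ≈ 49 + 16.9 = 65.9°.

θ ≈ 66°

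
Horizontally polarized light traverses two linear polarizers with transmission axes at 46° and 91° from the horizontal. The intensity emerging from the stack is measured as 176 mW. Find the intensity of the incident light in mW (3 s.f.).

I₁ = I₀ cos²(46° − 0°) = I₀ cos²(46°) = 0.4826 I₀.
I₂ = I₁ cos²(91° − 46°) = 0.4826 I₀ · cos²(45°) = 0.2413 I₀.
So 176 mW = 0.2413 I₀, giving I₀ = 176/0.2413 = 729.5 mW.

I₀ ≈ 729 mW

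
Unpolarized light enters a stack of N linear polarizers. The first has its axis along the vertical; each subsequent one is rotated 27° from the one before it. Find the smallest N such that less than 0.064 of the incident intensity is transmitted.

N = 10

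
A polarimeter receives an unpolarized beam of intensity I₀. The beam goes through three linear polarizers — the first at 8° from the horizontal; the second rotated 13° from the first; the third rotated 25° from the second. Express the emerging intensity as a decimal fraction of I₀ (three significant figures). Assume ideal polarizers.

≈ 0.390 I₀

Unpolarized light through the first polarizer → I₁ = ½ I₀, now polarized at 8°.
I₂ = I₁ cos²(13°) = 0.5 · 0.9494 I₀ = 0.4747 I₀.
I₃ = I₂ cos²(25°) = 0.4747 · 0.8214 I₀ = 0.3899 I₀.
Transmitted fraction = 0.3899.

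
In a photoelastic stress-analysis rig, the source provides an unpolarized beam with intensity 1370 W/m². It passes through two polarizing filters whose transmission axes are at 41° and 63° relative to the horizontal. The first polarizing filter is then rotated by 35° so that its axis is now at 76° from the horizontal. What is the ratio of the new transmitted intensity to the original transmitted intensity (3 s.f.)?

Before rotation:
Unpolarized light through the first polarizer → I₁ = ½ I₀, now polarized at 41°.
I₂ = I₁ cos²(63° − 41°) = 0.5 I₀ · cos²(22°) = 0.4298 I₀.
After rotation:
Unpolarized light through the first polarizer → I₁ = ½ I₀, now polarized at 76°.
I₂ = I₁ cos²(63° − 76°) = 0.5 I₀ · cos²(13°) = 0.4747 I₀.
Ratio = 0.4747 / 0.4298 = 1.104.

I_new/I_old ≈ 1.10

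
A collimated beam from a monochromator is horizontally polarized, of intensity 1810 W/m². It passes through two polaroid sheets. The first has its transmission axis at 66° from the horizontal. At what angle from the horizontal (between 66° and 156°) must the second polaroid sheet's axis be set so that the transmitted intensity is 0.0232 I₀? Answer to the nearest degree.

I₁ = I₀ cos²(66° − 0°) = I₀ cos²(66°) = 0.1654 I₀.
Need I₂/I₀ = 0.0232, so cos²(θ − 66°) = 0.0232 / 0.1654 = 0.1402.
θ − 66° = arccos(√0.1402) = 68.0°, giving θ ≈ 66 + 68.0 = 134.0°.

θ ≈ 134°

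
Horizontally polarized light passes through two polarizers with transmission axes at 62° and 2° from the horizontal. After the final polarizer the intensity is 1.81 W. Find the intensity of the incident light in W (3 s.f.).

By Malus's law, I₁ = I₀ cos²(62° − 0°) = I₀ cos²(62°) = 0.2204 I₀.
I₂ = I₁ cos²(2° − 62°) = 0.2204 I₀ · cos²(60°) = 0.0551 I₀.
So 1.81 W = 0.0551 I₀, giving I₀ = 1.81/0.0551 = 32.85 W.

I₀ ≈ 32.8 W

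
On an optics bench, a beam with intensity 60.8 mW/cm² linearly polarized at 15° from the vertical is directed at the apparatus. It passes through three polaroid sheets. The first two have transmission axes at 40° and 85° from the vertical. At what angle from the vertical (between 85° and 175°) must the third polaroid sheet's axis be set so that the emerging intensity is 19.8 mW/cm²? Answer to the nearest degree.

By Malus's law, I₁ = I₀ cos²(40° − 15°) = I₀ cos²(25°) = 0.8214 I₀.
I₂ = I₁ cos²(85° − 40°) = 0.8214 I₀ · cos²(45°) = 0.4107 I₀.
Target fraction: 19.8 / 60.8 mW/cm² = 0.3257 of I₀.
Need I₃/I₀ = 0.3257, so cos²(θ − 85°) = 0.3257 / 0.4107 = 0.7929.
θ − 85° = arccos(√0.7929) = 27.1°, giving θ ≈ 85 + 27.1 = 112.1°.

θ ≈ 112°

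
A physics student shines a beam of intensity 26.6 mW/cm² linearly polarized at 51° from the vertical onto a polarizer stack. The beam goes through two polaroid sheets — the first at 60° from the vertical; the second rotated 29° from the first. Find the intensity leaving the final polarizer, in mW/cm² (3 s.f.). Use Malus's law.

I ≈ 19.8 mW/cm²

By Malus's law, I₁ = 26.6 mW/cm² · cos²(9°) = 25.95 mW/cm².
I₂ = I₁ · cos²(29°) = 25.95 · 0.765 = 19.85 mW/cm².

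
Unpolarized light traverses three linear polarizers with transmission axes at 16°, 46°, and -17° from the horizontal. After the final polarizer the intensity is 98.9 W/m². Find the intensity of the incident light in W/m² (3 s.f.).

I₀ ≈ 1280 W/m²

Unpolarized light through the first polarizer → I₁ = ½ I₀, now polarized at 16°.
I₂ = I₁ cos²(46° − 16°) = 0.5 I₀ · cos²(30°) = 0.375 I₀.
I₃ = I₂ cos²(-17° − 46°) = 0.375 I₀ · cos²(63°) = 0.07729 I₀.
So 98.9 W/m² = 0.07729 I₀, giving I₀ = 98.9/0.07729 = 1280 W/m².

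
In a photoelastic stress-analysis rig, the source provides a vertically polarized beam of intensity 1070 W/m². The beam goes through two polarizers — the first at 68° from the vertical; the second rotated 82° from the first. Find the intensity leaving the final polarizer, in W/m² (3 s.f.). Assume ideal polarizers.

I₁ = 1070 W/m² · cos²(68°) = 150.2 W/m².
I₂ = I₁ · cos²(82°) = 150.2 · 0.01937 = 2.908 W/m².

I ≈ 2.91 W/m²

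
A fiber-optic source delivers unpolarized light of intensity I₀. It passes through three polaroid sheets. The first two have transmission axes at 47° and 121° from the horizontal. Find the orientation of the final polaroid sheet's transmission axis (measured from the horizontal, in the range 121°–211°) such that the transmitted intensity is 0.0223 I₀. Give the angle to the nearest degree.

θ ≈ 161°

Unpolarized light through the first polarizer → I₁ = ½ I₀, now polarized at 47°.
I₂ = I₁ cos²(121° − 47°) = 0.5 I₀ · cos²(74°) = 0.03799 I₀.
Need I₃/I₀ = 0.0223, so cos²(θ − 121°) = 0.0223 / 0.03799 = 0.587.
θ − 121° = arccos(√0.587) = 40.0°, giving θ ≈ 121 + 40.0 = 161.0°.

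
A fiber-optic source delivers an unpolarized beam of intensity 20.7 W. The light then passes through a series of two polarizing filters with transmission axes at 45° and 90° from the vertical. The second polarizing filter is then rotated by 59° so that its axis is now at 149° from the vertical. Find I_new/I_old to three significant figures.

I_new/I_old ≈ 0.117

Before rotation:
Unpolarized light through the first polarizer → I₁ = ½ I₀, now polarized at 45°.
I₂ = I₁ cos²(90° − 45°) = 0.5 I₀ · cos²(45°) = 0.25 I₀.
After rotation:
Unpolarized light through the first polarizer → I₁ = ½ I₀, now polarized at 45°.
Angle between axes 1 and 2: 76°. I₂ = 0.5 I₀ · cos²(76°) = 0.02926 I₀.
Ratio = 0.02926 / 0.25 = 0.1171.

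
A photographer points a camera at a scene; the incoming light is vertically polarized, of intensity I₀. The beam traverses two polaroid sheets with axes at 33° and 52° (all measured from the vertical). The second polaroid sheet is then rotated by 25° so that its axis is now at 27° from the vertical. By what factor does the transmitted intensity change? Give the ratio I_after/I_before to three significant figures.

I_new/I_old ≈ 1.11

Before rotation:
I₁ = I₀ cos²(33° − 0°) = I₀ cos²(33°) = 0.7034 I₀.
I₂ = I₁ cos²(52° − 33°) = 0.7034 I₀ · cos²(19°) = 0.6288 I₀.
After rotation:
I₁ = I₀ cos²(33° − 0°) = I₀ cos²(33°) = 0.7034 I₀.
I₂ = I₁ cos²(27° − 33°) = 0.7034 I₀ · cos²(6°) = 0.6957 I₀.
Ratio = 0.6957 / 0.6288 = 1.106.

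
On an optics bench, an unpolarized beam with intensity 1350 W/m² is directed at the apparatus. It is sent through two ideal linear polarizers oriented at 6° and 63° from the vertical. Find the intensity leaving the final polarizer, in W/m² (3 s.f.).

Unpolarized light through the first polarizer → I₁ = 1350 W/m²/2 = 675 W/m², polarized at 6°.
I₂ = I₁ · cos²(57°) = 675 · 0.2966 = 200.2 W/m².

I ≈ 200 W/m²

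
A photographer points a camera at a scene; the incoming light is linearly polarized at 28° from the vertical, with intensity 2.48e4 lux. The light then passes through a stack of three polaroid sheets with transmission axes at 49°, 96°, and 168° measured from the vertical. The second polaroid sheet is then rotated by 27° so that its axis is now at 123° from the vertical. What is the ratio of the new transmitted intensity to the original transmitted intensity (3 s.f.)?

Before rotation:
I₁ = I₀ cos²(49° − 28°) = I₀ cos²(21°) = 0.8716 I₀.
I₂ = I₁ cos²(96° − 49°) = 0.8716 I₀ · cos²(47°) = 0.4054 I₀.
I₃ = I₂ cos²(168° − 96°) = 0.4054 I₀ · cos²(72°) = 0.03871 I₀.
After rotation:
I₁ = I₀ cos²(49° − 28°) = I₀ cos²(21°) = 0.8716 I₀.
I₂ = I₁ cos²(123° − 49°) = 0.8716 I₀ · cos²(74°) = 0.06622 I₀.
I₃ = I₂ cos²(168° − 123°) = 0.06622 I₀ · cos²(45°) = 0.03311 I₀.
Ratio = 0.03311 / 0.03871 = 0.8553.

I_new/I_old ≈ 0.855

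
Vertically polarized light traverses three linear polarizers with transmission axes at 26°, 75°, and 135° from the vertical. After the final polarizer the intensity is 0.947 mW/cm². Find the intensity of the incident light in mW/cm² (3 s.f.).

I₀ ≈ 10.9 mW/cm²

I₁ = I₀ cos²(26° − 0°) = I₀ cos²(26°) = 0.8078 I₀.
I₂ = I₁ cos²(75° − 26°) = 0.8078 I₀ · cos²(49°) = 0.3477 I₀.
I₃ = I₂ cos²(135° − 75°) = 0.3477 I₀ · cos²(60°) = 0.08693 I₀.
So 0.947 mW/cm² = 0.08693 I₀, giving I₀ = 0.947/0.08693 = 10.89 mW/cm².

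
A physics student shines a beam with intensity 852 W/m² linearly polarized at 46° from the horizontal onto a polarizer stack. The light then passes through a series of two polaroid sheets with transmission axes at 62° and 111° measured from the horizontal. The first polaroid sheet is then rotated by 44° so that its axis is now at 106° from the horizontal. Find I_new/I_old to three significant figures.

I_new/I_old ≈ 0.624

Before rotation:
I₁ = I₀ cos²(62° − 46°) = I₀ cos²(16°) = 0.924 I₀.
I₂ = I₁ cos²(111° − 62°) = 0.924 I₀ · cos²(49°) = 0.3977 I₀.
After rotation:
I₁ = I₀ cos²(106° − 46°) = I₀ cos²(60°) = 0.25 I₀.
I₂ = I₁ cos²(111° − 106°) = 0.25 I₀ · cos²(5°) = 0.2481 I₀.
Ratio = 0.2481 / 0.3977 = 0.6238.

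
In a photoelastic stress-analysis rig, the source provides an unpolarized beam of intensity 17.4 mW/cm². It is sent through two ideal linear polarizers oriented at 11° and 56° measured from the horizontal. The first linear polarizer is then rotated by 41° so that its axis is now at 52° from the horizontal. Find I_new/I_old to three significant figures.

Before rotation:
Unpolarized light through the first polarizer → I₁ = ½ I₀, now polarized at 11°.
I₂ = I₁ cos²(56° − 11°) = 0.5 I₀ · cos²(45°) = 0.25 I₀.
After rotation:
Unpolarized light through the first polarizer → I₁ = ½ I₀, now polarized at 52°.
I₂ = I₁ cos²(56° − 52°) = 0.5 I₀ · cos²(4°) = 0.4976 I₀.
Ratio = 0.4976 / 0.25 = 1.99.

I_new/I_old ≈ 1.99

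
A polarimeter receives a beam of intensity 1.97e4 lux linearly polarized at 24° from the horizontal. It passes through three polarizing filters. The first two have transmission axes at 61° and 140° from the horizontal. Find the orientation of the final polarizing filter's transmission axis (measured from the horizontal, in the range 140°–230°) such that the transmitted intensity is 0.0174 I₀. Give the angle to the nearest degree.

θ ≈ 170°

I₁ = I₀ cos²(61° − 24°) = I₀ cos²(37°) = 0.6378 I₀.
I₂ = I₁ cos²(140° − 61°) = 0.6378 I₀ · cos²(79°) = 0.02322 I₀.
Need I₃/I₀ = 0.0174, so cos²(θ − 140°) = 0.0174 / 0.02322 = 0.7493.
θ − 140° = arccos(√0.7493) = 30.0°, giving θ ≈ 140 + 30.0 = 170.0°.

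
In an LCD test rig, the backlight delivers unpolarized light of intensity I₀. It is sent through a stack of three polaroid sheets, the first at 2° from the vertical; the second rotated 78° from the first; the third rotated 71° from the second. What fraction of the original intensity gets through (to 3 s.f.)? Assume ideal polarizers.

Unpolarized light through the first polarizer → I₁ = ½ I₀, now polarized at 2°.
I₂ = I₁ cos²(78°) = 0.5 · 0.04323 I₀ = 0.02161 I₀.
I₃ = I₂ cos²(71°) = 0.02161 · 0.106 I₀ = 0.002291 I₀.
Transmitted fraction = 0.002291.

≈ 0.00229 I₀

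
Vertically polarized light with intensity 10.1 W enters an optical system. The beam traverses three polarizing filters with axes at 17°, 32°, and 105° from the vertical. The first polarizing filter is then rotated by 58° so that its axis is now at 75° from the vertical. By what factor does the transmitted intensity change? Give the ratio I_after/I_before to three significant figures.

I_new/I_old ≈ 0.0420

Before rotation:
By Malus's law, I₁ = I₀ cos²(17° − 0°) = I₀ cos²(17°) = 0.9145 I₀.
I₂ = I₁ cos²(32° − 17°) = 0.9145 I₀ · cos²(15°) = 0.8533 I₀.
I₃ = I₂ cos²(105° − 32°) = 0.8533 I₀ · cos²(73°) = 0.07294 I₀.
After rotation:
I₁ = I₀ cos²(75° − 0°) = I₀ cos²(75°) = 0.06699 I₀.
I₂ = I₁ cos²(32° − 75°) = 0.06699 I₀ · cos²(43°) = 0.03583 I₀.
I₃ = I₂ cos²(105° − 32°) = 0.03583 I₀ · cos²(73°) = 0.003063 I₀.
Ratio = 0.003063 / 0.07294 = 0.04199.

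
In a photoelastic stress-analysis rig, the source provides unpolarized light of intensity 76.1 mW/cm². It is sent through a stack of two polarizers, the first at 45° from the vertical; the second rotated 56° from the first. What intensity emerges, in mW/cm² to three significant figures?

I ≈ 11.9 mW/cm²

Unpolarized light through the first polarizer → I₁ = 76.1 mW/cm²/2 = 38.05 mW/cm², polarized at 45°.
I₂ = I₁ · cos²(56°) = 38.05 · 0.3127 = 11.9 mW/cm².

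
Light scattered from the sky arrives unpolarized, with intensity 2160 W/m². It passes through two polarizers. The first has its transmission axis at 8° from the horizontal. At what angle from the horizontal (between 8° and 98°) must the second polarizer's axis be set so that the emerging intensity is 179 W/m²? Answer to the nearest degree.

θ ≈ 74°

Unpolarized light through the first polarizer → I₁ = ½ I₀, now polarized at 8°.
Target fraction: 179 / 2160 W/m² = 0.08287 of I₀.
Need I₂/I₀ = 0.08287, so cos²(θ − 8°) = 0.08287 / 0.5 = 0.1657.
θ − 8° = arccos(√0.1657) = 66.0°, giving θ ≈ 8 + 66.0 = 74.0°.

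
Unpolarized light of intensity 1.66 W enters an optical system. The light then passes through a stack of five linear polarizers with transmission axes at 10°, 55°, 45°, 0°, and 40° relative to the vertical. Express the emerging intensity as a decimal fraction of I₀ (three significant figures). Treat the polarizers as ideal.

Unpolarized light through the first polarizer → I₁ = 1.66 W/2 = 0.83 W, polarized at 10°.
I₂ = I₁ · cos²(45°) = 0.83 · 0.5 = 0.415 W.
I₃ = I₂ · cos²(10°) = 0.415 · 0.9698 = 0.4025 W.
I₄ = I₃ · cos²(45°) = 0.4025 · 0.5 = 0.2012 W.
I₅ = I₄ · cos²(40°) = 0.2012 · 0.5868 = 0.1181 W.
Transmitted fraction = 0.07114.

I/I₀ ≈ 0.0711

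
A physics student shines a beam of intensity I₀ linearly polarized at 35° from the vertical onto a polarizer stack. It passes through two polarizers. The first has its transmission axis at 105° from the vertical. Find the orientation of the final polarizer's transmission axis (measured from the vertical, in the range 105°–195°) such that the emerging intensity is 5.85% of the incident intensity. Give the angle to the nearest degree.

I₁ = I₀ cos²(105° − 35°) = I₀ cos²(70°) = 0.117 I₀.
Need I₂/I₀ = 0.0585, so cos²(θ − 105°) = 0.0585 / 0.117 = 0.5001.
θ − 105° = arccos(√0.5001) = 45.0°, giving θ ≈ 105 + 45.0 = 150.0°.

θ ≈ 150°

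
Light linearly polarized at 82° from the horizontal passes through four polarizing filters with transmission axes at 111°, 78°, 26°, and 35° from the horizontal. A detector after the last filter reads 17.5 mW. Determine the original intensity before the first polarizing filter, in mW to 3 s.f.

I₀ ≈ 88.0 mW

I₁ = I₀ cos²(111° − 82°) = I₀ cos²(29°) = 0.765 I₀.
I₂ = I₁ cos²(78° − 111°) = 0.765 I₀ · cos²(33°) = 0.538 I₀.
I₃ = I₂ cos²(26° − 78°) = 0.538 I₀ · cos²(52°) = 0.2039 I₀.
I₄ = I₃ cos²(35° − 26°) = 0.2039 I₀ · cos²(9°) = 0.199 I₀.
So 17.5 mW = 0.199 I₀, giving I₀ = 17.5/0.199 = 87.96 mW.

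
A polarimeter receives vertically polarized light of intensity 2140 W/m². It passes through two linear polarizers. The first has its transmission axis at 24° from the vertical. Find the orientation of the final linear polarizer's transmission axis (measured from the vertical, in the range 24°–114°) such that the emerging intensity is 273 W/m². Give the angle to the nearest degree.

θ ≈ 91°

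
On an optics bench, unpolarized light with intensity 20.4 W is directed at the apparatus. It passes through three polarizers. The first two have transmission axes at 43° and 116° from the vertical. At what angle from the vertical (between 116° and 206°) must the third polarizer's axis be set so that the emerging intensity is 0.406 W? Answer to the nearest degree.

θ ≈ 163°

Unpolarized light through the first polarizer → I₁ = ½ I₀, now polarized at 43°.
I₂ = I₁ cos²(116° − 43°) = 0.5 I₀ · cos²(73°) = 0.04274 I₀.
Target fraction: 0.406 / 20.4 W = 0.0199 of I₀.
Need I₃/I₀ = 0.0199, so cos²(θ − 116°) = 0.0199 / 0.04274 = 0.4656.
θ − 116° = arccos(√0.4656) = 47.0°, giving θ ≈ 116 + 47.0 = 163.0°.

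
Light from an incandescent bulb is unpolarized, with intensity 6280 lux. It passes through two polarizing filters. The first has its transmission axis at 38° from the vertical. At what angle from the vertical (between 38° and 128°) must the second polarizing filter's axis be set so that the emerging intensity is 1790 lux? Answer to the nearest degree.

Unpolarized light through the first polarizer → I₁ = ½ I₀, now polarized at 38°.
Target fraction: 1790 / 6280 lux = 0.285 of I₀.
Need I₂/I₀ = 0.285, so cos²(θ − 38°) = 0.285 / 0.5 = 0.5701.
θ − 38° = arccos(√0.5701) = 41.0°, giving θ ≈ 38 + 41.0 = 79.0°.

θ ≈ 79°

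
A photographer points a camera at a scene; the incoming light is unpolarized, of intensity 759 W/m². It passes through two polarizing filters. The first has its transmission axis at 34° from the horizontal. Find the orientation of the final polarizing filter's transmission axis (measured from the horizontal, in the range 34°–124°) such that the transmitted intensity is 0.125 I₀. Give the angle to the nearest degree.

θ ≈ 94°

Unpolarized light through the first polarizer → I₁ = ½ I₀, now polarized at 34°.
Need I₂/I₀ = 0.125, so cos²(θ − 34°) = 0.125 / 0.5 = 0.25.
θ − 34° = arccos(√0.25) = 60.0°, giving θ ≈ 34 + 60.0 = 94.0°.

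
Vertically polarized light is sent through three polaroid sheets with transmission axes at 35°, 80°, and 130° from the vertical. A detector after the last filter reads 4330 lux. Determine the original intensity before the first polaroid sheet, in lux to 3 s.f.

I₀ ≈ 3.12e4 lux

I₁ = I₀ cos²(35° − 0°) = I₀ cos²(35°) = 0.671 I₀.
I₂ = I₁ cos²(80° − 35°) = 0.671 I₀ · cos²(45°) = 0.3355 I₀.
I₃ = I₂ cos²(130° − 80°) = 0.3355 I₀ · cos²(50°) = 0.1386 I₀.
So 4330 lux = 0.1386 I₀, giving I₀ = 4330/0.1386 = 3.124e+04 lux.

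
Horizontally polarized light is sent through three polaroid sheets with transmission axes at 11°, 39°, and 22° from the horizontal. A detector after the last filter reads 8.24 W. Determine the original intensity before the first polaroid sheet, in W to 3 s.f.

I₀ ≈ 12.0 W

I₁ = I₀ cos²(11° − 0°) = I₀ cos²(11°) = 0.9636 I₀.
I₂ = I₁ cos²(39° − 11°) = 0.9636 I₀ · cos²(28°) = 0.7512 I₀.
I₃ = I₂ cos²(22° − 39°) = 0.7512 I₀ · cos²(17°) = 0.687 I₀.
So 8.24 W = 0.687 I₀, giving I₀ = 8.24/0.687 = 11.99 W.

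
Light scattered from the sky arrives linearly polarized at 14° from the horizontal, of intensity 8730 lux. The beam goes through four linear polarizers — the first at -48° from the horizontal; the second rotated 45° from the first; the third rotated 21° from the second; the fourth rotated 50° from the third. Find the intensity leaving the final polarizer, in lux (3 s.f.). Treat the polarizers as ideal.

By Malus's law, I₁ = 8730 lux · cos²(62°) = 1924 lux.
I₂ = I₁ · cos²(45°) = 1924 · 0.5 = 962.1 lux.
I₃ = I₂ · cos²(21°) = 962.1 · 0.8716 = 838.5 lux.
I₄ = I₃ · cos²(50°) = 838.5 · 0.4132 = 346.5 lux.

I ≈ 346 lux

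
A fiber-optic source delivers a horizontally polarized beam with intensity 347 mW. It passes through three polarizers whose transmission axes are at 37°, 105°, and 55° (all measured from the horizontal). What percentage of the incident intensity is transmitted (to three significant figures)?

I₁ = 347 mW · cos²(37°) = 221.3 mW.
I₂ = I₁ · cos²(68°) = 221.3 · 0.1403 = 31.06 mW.
I₃ = I₂ · cos²(50°) = 31.06 · 0.4132 = 12.83 mW.
That is 3.698% of the incident intensity.

≈ 3.70%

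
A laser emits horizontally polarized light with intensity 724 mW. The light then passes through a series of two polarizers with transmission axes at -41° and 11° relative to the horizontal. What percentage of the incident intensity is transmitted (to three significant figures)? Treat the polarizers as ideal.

≈ 21.6%

I₁ = 724 mW · cos²(41°) = 412.4 mW.
I₂ = I₁ · cos²(52°) = 412.4 · 0.379 = 156.3 mW.
That is 21.59% of the incident intensity.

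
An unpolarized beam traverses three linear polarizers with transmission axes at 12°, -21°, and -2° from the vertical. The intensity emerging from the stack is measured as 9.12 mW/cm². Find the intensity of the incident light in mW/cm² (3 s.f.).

I₀ ≈ 29.0 mW/cm²

Unpolarized light through the first polarizer → I₁ = ½ I₀, now polarized at 12°.
I₂ = I₁ cos²(-21° − 12°) = 0.5 I₀ · cos²(33°) = 0.3517 I₀.
I₃ = I₂ cos²(-2° + 21°) = 0.3517 I₀ · cos²(19°) = 0.3144 I₀.
So 9.12 mW/cm² = 0.3144 I₀, giving I₀ = 9.12/0.3144 = 29.01 mW/cm².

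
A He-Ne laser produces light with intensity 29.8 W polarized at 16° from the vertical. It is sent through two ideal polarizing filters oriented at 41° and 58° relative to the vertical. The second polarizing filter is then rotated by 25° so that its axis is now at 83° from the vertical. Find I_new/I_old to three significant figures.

Before rotation:
I₁ = I₀ cos²(41° − 16°) = I₀ cos²(25°) = 0.8214 I₀.
I₂ = I₁ cos²(58° − 41°) = 0.8214 I₀ · cos²(17°) = 0.7512 I₀.
After rotation:
I₁ = I₀ cos²(41° − 16°) = I₀ cos²(25°) = 0.8214 I₀.
I₂ = I₁ cos²(83° − 41°) = 0.8214 I₀ · cos²(42°) = 0.4536 I₀.
Ratio = 0.4536 / 0.7512 = 0.6039.

I_new/I_old ≈ 0.604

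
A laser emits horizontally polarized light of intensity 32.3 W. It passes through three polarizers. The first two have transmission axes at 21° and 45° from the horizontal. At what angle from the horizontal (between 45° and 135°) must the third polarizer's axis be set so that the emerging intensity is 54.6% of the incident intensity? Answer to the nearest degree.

θ ≈ 75°

I₁ = I₀ cos²(21° − 0°) = I₀ cos²(21°) = 0.8716 I₀.
I₂ = I₁ cos²(45° − 21°) = 0.8716 I₀ · cos²(24°) = 0.7274 I₀.
Need I₃/I₀ = 0.546, so cos²(θ − 45°) = 0.546 / 0.7274 = 0.7506.
θ − 45° = arccos(√0.7506) = 30.0°, giving θ ≈ 45 + 30.0 = 75.0°.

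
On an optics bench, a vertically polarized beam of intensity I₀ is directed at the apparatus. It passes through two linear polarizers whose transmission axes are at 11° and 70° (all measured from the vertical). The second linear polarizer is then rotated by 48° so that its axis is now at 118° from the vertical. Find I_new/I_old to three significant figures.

I_new/I_old ≈ 0.322

Before rotation:
By Malus's law, I₁ = I₀ cos²(11° − 0°) = I₀ cos²(11°) = 0.9636 I₀.
I₂ = I₁ cos²(70° − 11°) = 0.9636 I₀ · cos²(59°) = 0.2556 I₀.
After rotation:
I₁ = I₀ cos²(11° − 0°) = I₀ cos²(11°) = 0.9636 I₀.
Angle between axes 1 and 2: 73°. I₂ = 0.9636 I₀ · cos²(73°) = 0.08237 I₀.
Ratio = 0.08237 / 0.2556 = 0.3222.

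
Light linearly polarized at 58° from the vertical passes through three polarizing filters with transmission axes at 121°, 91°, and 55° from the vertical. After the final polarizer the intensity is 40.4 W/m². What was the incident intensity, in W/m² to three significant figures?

I₁ = I₀ cos²(121° − 58°) = I₀ cos²(63°) = 0.2061 I₀.
I₂ = I₁ cos²(91° − 121°) = 0.2061 I₀ · cos²(30°) = 0.1546 I₀.
I₃ = I₂ cos²(55° − 91°) = 0.1546 I₀ · cos²(36°) = 0.1012 I₀.
So 40.4 W/m² = 0.1012 I₀, giving I₀ = 40.4/0.1012 = 399.3 W/m².

I₀ ≈ 399 W/m²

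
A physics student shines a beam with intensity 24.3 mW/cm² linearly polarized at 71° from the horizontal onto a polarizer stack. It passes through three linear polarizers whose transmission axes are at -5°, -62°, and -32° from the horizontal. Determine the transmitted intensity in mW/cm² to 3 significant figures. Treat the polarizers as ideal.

I ≈ 0.316 mW/cm²

I₁ = 24.3 mW/cm² · cos²(76°) = 1.422 mW/cm².
I₂ = I₁ · cos²(57°) = 1.422 · 0.2966 = 0.4219 mW/cm².
I₃ = I₂ · cos²(30°) = 0.4219 · 0.75 = 0.3164 mW/cm².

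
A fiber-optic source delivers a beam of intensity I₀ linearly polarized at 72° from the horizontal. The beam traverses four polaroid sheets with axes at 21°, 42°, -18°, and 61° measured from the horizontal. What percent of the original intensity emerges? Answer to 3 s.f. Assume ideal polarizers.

By Malus's law, I₁ = I₀ cos²(21° − 72°) = I₀ cos²(51°) = 0.396 I₀.
I₂ = I₁ cos²(42° − 21°) = 0.396 I₀ · cos²(21°) = 0.3452 I₀.
I₃ = I₂ cos²(-18° − 42°) = 0.3452 I₀ · cos²(60°) = 0.0863 I₀.
I₄ = I₃ cos²(61° + 18°) = 0.0863 I₀ · cos²(79°) = 0.003142 I₀.
That is 0.3142% of the incident intensity.

≈ 0.314%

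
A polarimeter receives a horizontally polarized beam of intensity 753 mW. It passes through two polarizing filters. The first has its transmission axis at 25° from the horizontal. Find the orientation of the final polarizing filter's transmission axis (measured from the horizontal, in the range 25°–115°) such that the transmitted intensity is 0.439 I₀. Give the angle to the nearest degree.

θ ≈ 68°

By Malus's law, I₁ = I₀ cos²(25° − 0°) = I₀ cos²(25°) = 0.8214 I₀.
Need I₂/I₀ = 0.439, so cos²(θ − 25°) = 0.439 / 0.8214 = 0.5345.
θ − 25° = arccos(√0.5345) = 43.0°, giving θ ≈ 25 + 43.0 = 68.0°.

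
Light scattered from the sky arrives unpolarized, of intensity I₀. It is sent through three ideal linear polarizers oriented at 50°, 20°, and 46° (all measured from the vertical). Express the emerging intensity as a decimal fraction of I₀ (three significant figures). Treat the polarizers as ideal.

≈ 0.303 I₀

Unpolarized light through the first polarizer → I₁ = ½ I₀, now polarized at 50°.
I₂ = I₁ cos²(20° − 50°) = 0.5 I₀ · cos²(30°) = 0.375 I₀.
I₃ = I₂ cos²(46° − 20°) = 0.375 I₀ · cos²(26°) = 0.3029 I₀.
Transmitted fraction = 0.3029.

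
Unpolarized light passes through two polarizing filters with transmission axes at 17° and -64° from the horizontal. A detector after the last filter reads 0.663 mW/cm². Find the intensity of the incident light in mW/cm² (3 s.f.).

I₀ ≈ 54.2 mW/cm²

Unpolarized light through the first polarizer → I₁ = ½ I₀, now polarized at 17°.
I₂ = I₁ cos²(-64° − 17°) = 0.5 I₀ · cos²(81°) = 0.01224 I₀.
So 0.663 mW/cm² = 0.01224 I₀, giving I₀ = 0.663/0.01224 = 54.18 mW/cm².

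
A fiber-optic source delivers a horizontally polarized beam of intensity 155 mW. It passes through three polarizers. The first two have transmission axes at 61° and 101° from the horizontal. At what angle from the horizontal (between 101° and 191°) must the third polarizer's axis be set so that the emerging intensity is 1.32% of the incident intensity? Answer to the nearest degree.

θ ≈ 173°

I₁ = I₀ cos²(61° − 0°) = I₀ cos²(61°) = 0.235 I₀.
I₂ = I₁ cos²(101° − 61°) = 0.235 I₀ · cos²(40°) = 0.1379 I₀.
Need I₃/I₀ = 0.0132, so cos²(θ − 101°) = 0.0132 / 0.1379 = 0.0957.
θ − 101° = arccos(√0.0957) = 72.0°, giving θ ≈ 101 + 72.0 = 173.0°.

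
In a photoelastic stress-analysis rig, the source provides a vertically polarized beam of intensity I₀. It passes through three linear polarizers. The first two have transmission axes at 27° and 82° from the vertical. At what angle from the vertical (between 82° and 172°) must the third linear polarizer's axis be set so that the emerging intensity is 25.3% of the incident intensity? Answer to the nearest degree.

θ ≈ 92°

By Malus's law, I₁ = I₀ cos²(27° − 0°) = I₀ cos²(27°) = 0.7939 I₀.
I₂ = I₁ cos²(82° − 27°) = 0.7939 I₀ · cos²(55°) = 0.2612 I₀.
Need I₃/I₀ = 0.253, so cos²(θ − 82°) = 0.253 / 0.2612 = 0.9687.
θ − 82° = arccos(√0.9687) = 10.2°, giving θ ≈ 82 + 10.2 = 92.2°.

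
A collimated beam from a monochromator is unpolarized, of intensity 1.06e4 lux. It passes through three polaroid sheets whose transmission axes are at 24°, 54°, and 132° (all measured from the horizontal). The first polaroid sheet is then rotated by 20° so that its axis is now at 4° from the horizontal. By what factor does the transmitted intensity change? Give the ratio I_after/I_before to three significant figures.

I_new/I_old ≈ 0.551

Before rotation:
Unpolarized light through the first polarizer → I₁ = ½ I₀, now polarized at 24°.
I₂ = I₁ cos²(54° − 24°) = 0.5 I₀ · cos²(30°) = 0.375 I₀.
I₃ = I₂ cos²(132° − 54°) = 0.375 I₀ · cos²(78°) = 0.01621 I₀.
After rotation:
Unpolarized light through the first polarizer → I₁ = ½ I₀, now polarized at 4°.
I₂ = I₁ cos²(54° − 4°) = 0.5 I₀ · cos²(50°) = 0.2066 I₀.
I₃ = I₂ cos²(132° − 54°) = 0.2066 I₀ · cos²(78°) = 0.00893 I₀.
Ratio = 0.00893 / 0.01621 = 0.5509.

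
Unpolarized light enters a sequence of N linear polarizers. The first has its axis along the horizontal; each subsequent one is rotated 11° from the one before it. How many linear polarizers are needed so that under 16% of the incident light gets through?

N = 32

First polarizer halves the unpolarized light: factor 1/2.
Each further stage multiplies by cos²(11°) = 0.9636.
After N polarizers: T = 0.5·0.9636^(N−1). Require T < 0.16 ⇒ N−1 > ln(0.16/0.5)/ln(0.9636) = 30.72, so N−1 ≥ 31 and N = 32.
Check: N=32 gives T = 0.1584 < 0.16; N=31 gives T = 0.1643.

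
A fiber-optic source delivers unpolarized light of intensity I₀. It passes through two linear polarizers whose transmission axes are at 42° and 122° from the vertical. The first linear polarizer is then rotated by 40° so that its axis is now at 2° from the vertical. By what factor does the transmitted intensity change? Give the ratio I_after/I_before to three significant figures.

I_new/I_old ≈ 8.29

Before rotation:
Unpolarized light through the first polarizer → I₁ = ½ I₀, now polarized at 42°.
I₂ = I₁ cos²(122° − 42°) = 0.5 I₀ · cos²(80°) = 0.01508 I₀.
After rotation:
Unpolarized light through the first polarizer → I₁ = ½ I₀, now polarized at 2°.
Angle between axes 1 and 2: 60°. I₂ = 0.5 I₀ · cos²(60°) = 0.125 I₀.
Ratio = 0.125 / 0.01508 = 8.291.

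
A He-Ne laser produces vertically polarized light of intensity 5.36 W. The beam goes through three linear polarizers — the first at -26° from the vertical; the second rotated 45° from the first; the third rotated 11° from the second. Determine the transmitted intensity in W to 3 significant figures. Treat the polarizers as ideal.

I ≈ 2.09 W

I₁ = 5.36 W · cos²(26°) = 4.33 W.
I₂ = I₁ · cos²(45°) = 4.33 · 0.5 = 2.165 W.
I₃ = I₂ · cos²(11°) = 2.165 · 0.9636 = 2.086 W.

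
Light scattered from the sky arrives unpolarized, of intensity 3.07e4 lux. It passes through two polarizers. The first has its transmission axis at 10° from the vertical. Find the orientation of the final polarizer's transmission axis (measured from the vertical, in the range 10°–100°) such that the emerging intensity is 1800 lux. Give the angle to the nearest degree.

Unpolarized light through the first polarizer → I₁ = ½ I₀, now polarized at 10°.
Target fraction: 1800 / 3.07e4 lux = 0.05863 of I₀.
Need I₂/I₀ = 0.05863, so cos²(θ − 10°) = 0.05863 / 0.5 = 0.1173.
θ − 10° = arccos(√0.1173) = 70.0°, giving θ ≈ 10 + 70.0 = 80.0°.

θ ≈ 80°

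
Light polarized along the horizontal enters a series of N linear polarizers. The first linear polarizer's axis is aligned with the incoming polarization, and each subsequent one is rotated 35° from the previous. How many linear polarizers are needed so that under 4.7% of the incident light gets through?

N = 9

First polarizer is aligned with the polarization: full transmission.
Each further stage multiplies by cos²(35°) = 0.671.
After N polarizers: T = 0.671^(N−1). Require T < 0.047 ⇒ N−1 > ln(0.047)/ln(0.671) = 7.66, so N−1 ≥ 8 and N = 9.
Check: N=9 gives T = 0.0411 < 0.047; N=8 gives T = 0.06125.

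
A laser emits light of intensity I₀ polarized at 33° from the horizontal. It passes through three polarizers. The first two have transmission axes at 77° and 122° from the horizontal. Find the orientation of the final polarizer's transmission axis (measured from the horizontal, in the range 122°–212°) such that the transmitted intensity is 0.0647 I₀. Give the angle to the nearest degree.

θ ≈ 182°

I₁ = I₀ cos²(77° − 33°) = I₀ cos²(44°) = 0.5174 I₀.
I₂ = I₁ cos²(122° − 77°) = 0.5174 I₀ · cos²(45°) = 0.2587 I₀.
Need I₃/I₀ = 0.0647, so cos²(θ − 122°) = 0.0647 / 0.2587 = 0.2501.
θ − 122° = arccos(√0.2501) = 60.0°, giving θ ≈ 122 + 60.0 = 182.0°.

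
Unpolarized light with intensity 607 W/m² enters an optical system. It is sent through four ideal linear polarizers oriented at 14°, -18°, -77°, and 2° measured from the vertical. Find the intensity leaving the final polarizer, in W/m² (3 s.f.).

I ≈ 2.11 W/m²

Unpolarized light through the first polarizer → I₁ = 607 W/m²/2 = 303.5 W/m², polarized at 14°.
I₂ = I₁ · cos²(32°) = 303.5 · 0.7192 = 218.3 W/m².
I₃ = I₂ · cos²(59°) = 218.3 · 0.2653 = 57.9 W/m².
I₄ = I₃ · cos²(79°) = 57.9 · 0.03641 = 2.108 W/m².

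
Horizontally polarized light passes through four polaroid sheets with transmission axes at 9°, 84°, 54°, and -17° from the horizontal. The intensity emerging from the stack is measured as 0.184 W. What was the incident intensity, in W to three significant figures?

I₁ = I₀ cos²(9° − 0°) = I₀ cos²(9°) = 0.9755 I₀.
I₂ = I₁ cos²(84° − 9°) = 0.9755 I₀ · cos²(75°) = 0.06535 I₀.
I₃ = I₂ cos²(54° − 84°) = 0.06535 I₀ · cos²(30°) = 0.04901 I₀.
I₄ = I₃ cos²(-17° − 54°) = 0.04901 I₀ · cos²(71°) = 0.005195 I₀.
So 0.184 W = 0.005195 I₀, giving I₀ = 0.184/0.005195 = 35.42 W.

I₀ ≈ 35.4 W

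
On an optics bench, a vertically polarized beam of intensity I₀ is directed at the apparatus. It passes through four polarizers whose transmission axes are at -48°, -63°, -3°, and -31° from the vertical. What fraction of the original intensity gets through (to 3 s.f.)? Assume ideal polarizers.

I₁ = I₀ cos²(-48° − 0°) = I₀ cos²(48°) = 0.4477 I₀.
I₂ = I₁ cos²(-63° + 48°) = 0.4477 I₀ · cos²(15°) = 0.4177 I₀.
I₃ = I₂ cos²(-3° + 63°) = 0.4177 I₀ · cos²(60°) = 0.1044 I₀.
I₄ = I₃ cos²(-31° + 3°) = 0.1044 I₀ · cos²(28°) = 0.08142 I₀.
Transmitted fraction = 0.08142.

≈ 0.0814 I₀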